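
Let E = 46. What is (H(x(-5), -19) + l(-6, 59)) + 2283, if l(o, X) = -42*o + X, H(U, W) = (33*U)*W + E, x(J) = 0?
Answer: 2640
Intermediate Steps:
H(U, W) = 46 + 33*U*W (H(U, W) = (33*U)*W + 46 = 33*U*W + 46 = 46 + 33*U*W)
l(o, X) = X - 42*o
(H(x(-5), -19) + l(-6, 59)) + 2283 = ((46 + 33*0*(-19)) + (59 - 42*(-6))) + 2283 = ((46 + 0) + (59 + 252)) + 2283 = (46 + 311) + 2283 = 357 + 2283 = 2640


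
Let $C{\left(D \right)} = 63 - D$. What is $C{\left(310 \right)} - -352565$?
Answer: $352318$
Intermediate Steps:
$C{\left(310 \right)} - -352565 = \left(63 - 310\right) - -352565 = \left(63 - 310\right) + 352565 = -247 + 352565 = 352318$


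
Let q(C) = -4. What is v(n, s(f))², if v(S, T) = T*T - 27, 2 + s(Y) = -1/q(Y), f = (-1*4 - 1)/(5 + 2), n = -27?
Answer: 146689/256 ≈ 573.00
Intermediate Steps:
f = -5/7 (f = (-4 - 1)/7 = -5*⅐ = -5/7 ≈ -0.71429)
s(Y) = -7/4 (s(Y) = -2 - 1/(-4) = -2 - 1*(-¼) = -2 + ¼ = -7/4)
v(S, T) = -27 + T² (v(S, T) = T² - 27 = -27 + T²)
v(n, s(f))² = (-27 + (-7/4)²)² = (-27 + 49/16)² = (-383/16)² = 146689/256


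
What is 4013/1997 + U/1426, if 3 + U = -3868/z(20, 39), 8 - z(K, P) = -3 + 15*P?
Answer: 1644511187/817296214 ≈ 2.0121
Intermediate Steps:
z(K, P) = 11 - 15*P (z(K, P) = 8 - (-3 + 15*P) = 8 + (3 - 15*P) = 11 - 15*P)
U = 1073/287 (U = -3 - 3868/(11 - 15*39) = -3 - 3868/(11 - 585) = -3 - 3868/(-574) = -3 - 3868*(-1/574) = -3 + 1934/287 = 1073/287 ≈ 3.7387)
4013/1997 + U/1426 = 4013/1997 + (1073/287)/1426 = 4013*(1/1997) + (1073/287)*(1/1426) = 4013/1997 + 1073/409262 = 1644511187/817296214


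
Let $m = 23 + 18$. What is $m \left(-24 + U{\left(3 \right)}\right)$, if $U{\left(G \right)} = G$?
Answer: $-861$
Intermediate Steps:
$m = 41$
$m \left(-24 + U{\left(3 \right)}\right) = 41 \left(-24 + 3\right) = 41 \left(-21\right) = -861$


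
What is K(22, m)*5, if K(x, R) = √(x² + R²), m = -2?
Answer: 10*√122 ≈ 110.45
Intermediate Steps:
K(x, R) = √(R² + x²)
K(22, m)*5 = √((-2)² + 22²)*5 = √(4 + 484)*5 = √488*5 = (2*√122)*5 = 10*√122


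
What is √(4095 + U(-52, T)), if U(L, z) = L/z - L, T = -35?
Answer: 3*√564655/35 ≈ 64.409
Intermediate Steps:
U(L, z) = -L + L/z
√(4095 + U(-52, T)) = √(4095 + (-1*(-52) - 52/(-35))) = √(4095 + (52 - 52*(-1/35))) = √(4095 + (52 + 52/35)) = √(4095 + 1872/35) = √(145197/35) = 3*√564655/35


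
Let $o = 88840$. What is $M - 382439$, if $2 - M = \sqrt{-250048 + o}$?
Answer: $-382437 - 6 i \sqrt{4478} \approx -3.8244 \cdot 10^{5} - 401.51 i$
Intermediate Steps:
$M = 2 - 6 i \sqrt{4478}$ ($M = 2 - \sqrt{-250048 + 88840} = 2 - \sqrt{-161208} = 2 - 6 i \sqrt{4478} \approx 2.0 - 401.51 i$)
$M - 382439 = \left(2 - 6 i \sqrt{4478}\right) - 382439 = -382437 - 6 i \sqrt{4478}$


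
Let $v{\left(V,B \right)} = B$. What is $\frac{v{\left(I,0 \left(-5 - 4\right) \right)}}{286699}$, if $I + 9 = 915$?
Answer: $0$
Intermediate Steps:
$I = 906$ ($I = -9 + 915 = 906$)
$\frac{v{\left(I,0 \left(-5 - 4\right) \right)}}{286699} = \frac{0 \left(-5 - 4\right)}{286699} = 0 \left(-9\right) \frac{1}{286699} = 0 \cdot \frac{1}{286699} = 0$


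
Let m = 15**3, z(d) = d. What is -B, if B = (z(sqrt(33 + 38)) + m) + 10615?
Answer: -13990 - sqrt(71) ≈ -13998.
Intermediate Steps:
m = 3375
B = 13990 + sqrt(71) (B = (sqrt(33 + 38) + 3375) + 10615 = (sqrt(71) + 3375) + 10615 = (3375 + sqrt(71)) + 10615 = 13990 + sqrt(71) ≈ 13998.)
-B = -(13990 + sqrt(71)) = -13990 - sqrt(71)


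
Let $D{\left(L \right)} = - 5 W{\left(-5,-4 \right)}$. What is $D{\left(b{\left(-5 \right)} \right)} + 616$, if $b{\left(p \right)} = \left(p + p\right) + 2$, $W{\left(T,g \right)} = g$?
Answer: $636$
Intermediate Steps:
$b{\left(p \right)} = 2 + 2 p$ ($b{\left(p \right)} = 2 p + 2 = 2 + 2 p$)
$D{\left(L \right)} = 20$ ($D{\left(L \right)} = \left(-5\right) \left(-4\right) = 20$)
$D{\left(b{\left(-5 \right)} \right)} + 616 = 20 + 616 = 636$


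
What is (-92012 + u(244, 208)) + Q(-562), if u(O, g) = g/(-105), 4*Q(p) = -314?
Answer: -19339421/210 ≈ -92093.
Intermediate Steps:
Q(p) = -157/2 (Q(p) = (¼)*(-314) = -157/2)
u(O, g) = -g/105 (u(O, g) = g*(-1/105) = -g/105)
(-92012 + u(244, 208)) + Q(-562) = (-92012 - 1/105*208) - 157/2 = (-92012 - 208/105) - 157/2 = -9661468/105 - 157/2 = -19339421/210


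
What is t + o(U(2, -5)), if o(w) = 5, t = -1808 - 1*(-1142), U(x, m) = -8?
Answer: -661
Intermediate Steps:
t = -666 (t = -1808 + 1142 = -666)
t + o(U(2, -5)) = -666 + 5 = -661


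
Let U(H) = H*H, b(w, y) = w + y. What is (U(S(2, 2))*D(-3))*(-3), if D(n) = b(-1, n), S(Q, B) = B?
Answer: 48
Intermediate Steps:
U(H) = H²
D(n) = -1 + n
(U(S(2, 2))*D(-3))*(-3) = (2²*(-1 - 3))*(-3) = (4*(-4))*(-3) = -16*(-3) = 48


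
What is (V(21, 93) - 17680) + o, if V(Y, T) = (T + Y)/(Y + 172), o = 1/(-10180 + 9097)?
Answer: -3695332651/209019 ≈ -17679.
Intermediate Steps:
o = -1/1083 (o = 1/(-1083) = -1/1083 ≈ -0.00092336)
V(Y, T) = (T + Y)/(172 + Y)
(V(21, 93) - 17680) + o = ((93 + 21)/(172 + 21) - 17680) - 1/1083 = (114/193 - 17680) - 1/1083 = -3412126/193 - 1/1083 = -3695332651/209019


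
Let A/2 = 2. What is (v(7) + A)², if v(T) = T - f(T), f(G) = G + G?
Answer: 9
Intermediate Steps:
f(G) = 2*G
A = 4 (A = 2*2 = 4)
v(T) = -T (v(T) = T - 2*T = -T)
(v(7) + A)² = (-1*7 + 4)² = (-7 + 4)² = (-3)² = 9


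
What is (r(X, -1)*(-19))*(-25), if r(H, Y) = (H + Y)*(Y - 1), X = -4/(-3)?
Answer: -950/3 ≈ -316.67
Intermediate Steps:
X = 4/3 (X = -4*(-⅓) = 4/3 ≈ 1.3333)
r(H, Y) = (-1 + Y)*(H + Y) (r(H, Y) = (H + Y)*(-1 + Y) = (-1 + Y)*(H + Y))
(r(X, -1)*(-19))*(-25) = (((-1)² - 1*4/3 - 1*(-1) + (4/3)*(-1))*(-19))*(-25) = ((1 - 4/3 + 1 - 4/3)*(-19))*(-25) = -⅔*(-19)*(-25) = (38/3)*(-25) = -950/3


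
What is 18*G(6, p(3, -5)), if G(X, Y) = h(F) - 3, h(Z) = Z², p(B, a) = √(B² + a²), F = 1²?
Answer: -36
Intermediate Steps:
F = 1
G(X, Y) = -2 (G(X, Y) = 1² - 3 = 1 - 3 = -2)
18*G(6, p(3, -5)) = 18*(-2) = -36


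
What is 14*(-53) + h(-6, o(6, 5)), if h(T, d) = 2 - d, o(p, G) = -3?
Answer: -737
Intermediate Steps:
14*(-53) + h(-6, o(6, 5)) = 14*(-53) + (2 - 1*(-3)) = -742 + (2 + 3) = -742 + 5 = -737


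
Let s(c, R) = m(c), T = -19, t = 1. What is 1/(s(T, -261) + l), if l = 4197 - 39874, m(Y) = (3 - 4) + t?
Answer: -1/35677 ≈ -2.8029e-5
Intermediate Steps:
m(Y) = 0 (m(Y) = (3 - 4) + 1 = -1 + 1 = 0)
l = -35677
s(c, R) = 0
1/(s(T, -261) + l) = 1/(0 - 35677) = 1/(-35677) = -1/35677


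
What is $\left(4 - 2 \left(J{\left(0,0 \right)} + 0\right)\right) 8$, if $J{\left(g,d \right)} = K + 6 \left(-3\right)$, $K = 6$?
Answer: $224$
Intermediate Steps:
$J{\left(g,d \right)} = -12$ ($J{\left(g,d \right)} = 6 + 6 \left(-3\right) = 6 - 18 = -12$)
$\left(4 - 2 \left(J{\left(0,0 \right)} + 0\right)\right) 8 = \left(4 - 2 \left(-12 + 0\right)\right) 8 = \left(4 - -24\right) 8 = \left(4 + 24\right) 8 = 28 \cdot 8 = 224$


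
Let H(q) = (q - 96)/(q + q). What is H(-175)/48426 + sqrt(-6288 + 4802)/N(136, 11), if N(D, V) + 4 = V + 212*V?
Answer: 271/16949100 + I*sqrt(1486)/2339 ≈ 1.5989e-5 + 0.016481*I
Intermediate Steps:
H(q) = (-96 + q)/(2*q) (H(q) = (-96 + q)/((2*q)) = (-96 + q)*(1/(2*q)) = (-96 + q)/(2*q))
N(D, V) = -4 + 213*V (N(D, V) = -4 + (V + 212*V) = -4 + 213*V)
H(-175)/48426 + sqrt(-6288 + 4802)/N(136, 11) = ((1/2)*(-96 - 175)/(-175))/48426 + sqrt(-6288 + 4802)/(-4 + 213*11) = ((1/2)*(-1/175)*(-271))*(1/48426) + sqrt(-1486)/(-4 + 2343) = (271/350)*(1/48426) + (I*sqrt(1486))/2339 = 271/16949100 + (I*sqrt(1486))*(1/2339) = 271/16949100 + I*sqrt(1486)/2339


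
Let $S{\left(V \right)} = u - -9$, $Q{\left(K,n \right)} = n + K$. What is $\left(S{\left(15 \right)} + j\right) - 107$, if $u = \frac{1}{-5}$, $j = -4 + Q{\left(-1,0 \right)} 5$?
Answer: $- \frac{536}{5} \approx -107.2$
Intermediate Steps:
$Q{\left(K,n \right)} = K + n$
$j = -9$ ($j = -4 + \left(-1 + 0\right) 5 = -4 - 5 = -9$)
$u = - \frac{1}{5} \approx -0.2$
$S{\left(V \right)} = \frac{44}{5}$ ($S{\left(V \right)} = - \frac{1}{5} - -9 = - \frac{1}{5} + 9 = \frac{44}{5}$)
$\left(S{\left(15 \right)} + j\right) - 107 = \left(\frac{44}{5} - 9\right) - 107 = - \frac{1}{5} - 107 = - \frac{536}{5}$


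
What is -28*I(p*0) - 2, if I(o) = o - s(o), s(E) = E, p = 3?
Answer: -2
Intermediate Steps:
I(o) = 0 (I(o) = o - o = 0)
-28*I(p*0) - 2 = -28*0 - 2 = 0 - 2 = -2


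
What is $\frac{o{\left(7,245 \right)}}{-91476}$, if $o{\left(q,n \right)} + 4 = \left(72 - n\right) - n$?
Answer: $\frac{211}{45738} \approx 0.0046132$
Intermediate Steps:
$o{\left(q,n \right)} = 68 - 2 n$ ($o{\left(q,n \right)} = -4 - \left(-72 + 2 n\right) = 68 - 2 n$)
$\frac{o{\left(7,245 \right)}}{-91476} = \frac{68 - 490}{-91476} = \left(68 - 490\right) \left(- \frac{1}{91476}\right) = \left(-422\right) \left(- \frac{1}{91476}\right) = \frac{211}{45738}$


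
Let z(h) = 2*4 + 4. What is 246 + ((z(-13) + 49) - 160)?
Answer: 147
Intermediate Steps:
z(h) = 12 (z(h) = 8 + 4 = 12)
246 + ((z(-13) + 49) - 160) = 246 + ((12 + 49) - 160) = 246 + (61 - 160) = 246 - 99 = 147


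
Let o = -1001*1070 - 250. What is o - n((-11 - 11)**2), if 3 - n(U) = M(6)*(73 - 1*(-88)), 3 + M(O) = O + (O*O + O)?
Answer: -1064078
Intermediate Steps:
M(O) = -3 + O**2 + 2*O (M(O) = -3 + (O + (O*O + O)) = -3 + (O + (O**2 + O)) = -3 + (O + (O + O**2)) = -3 + (O**2 + 2*O) = -3 + O**2 + 2*O)
o = -1071320 (o = -1071070 - 250 = -1071320)
n(U) = -7242 (n(U) = 3 - (-3 + 6**2 + 2*6)*(73 - 1*(-88)) = 3 - (-3 + 36 + 12)*(73 + 88) = 3 - 45*161 = 3 - 1*7245 = 3 - 7245 = -7242)
o - n((-11 - 11)**2) = -1071320 - 1*(-7242) = -1071320 + 7242 = -1064078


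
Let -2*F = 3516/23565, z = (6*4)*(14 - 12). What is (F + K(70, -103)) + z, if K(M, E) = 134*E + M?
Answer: -107488406/7855 ≈ -13684.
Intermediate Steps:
K(M, E) = M + 134*E
z = 48 (z = 24*2 = 48)
F = -586/7855 (F = -1758/23565 = -½*1172/7855 = -586/7855 ≈ -0.074602)
(F + K(70, -103)) + z = (-586/7855 + (70 + 134*(-103))) + 48 = (-586/7855 + (70 - 13802)) + 48 = (-586/7855 - 13732) + 48 = -107865446/7855 + 48 = -107488406/7855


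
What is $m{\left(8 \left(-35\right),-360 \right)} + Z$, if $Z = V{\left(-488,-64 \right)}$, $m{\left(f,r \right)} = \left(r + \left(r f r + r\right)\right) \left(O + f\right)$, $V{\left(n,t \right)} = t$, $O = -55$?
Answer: $12156721136$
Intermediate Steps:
$m{\left(f,r \right)} = \left(-55 + f\right) \left(2 r + f r^{2}\right)$ ($m{\left(f,r \right)} = \left(r + \left(r f r + r\right)\right) \left(-55 + f\right) = \left(r + \left(f r r + r\right)\right) \left(-55 + f\right) = \left(r + \left(f r^{2} + r\right)\right) \left(-55 + f\right) = \left(r + \left(r + f r^{2}\right)\right) \left(-55 + f\right) = \left(2 r + f r^{2}\right) \left(-55 + f\right) = \left(-55 + f\right) \left(2 r + f r^{2}\right)$)
$Z = -64$
$m{\left(8 \left(-35\right),-360 \right)} + Z = - 360 \left(-110 + 2 \cdot 8 \left(-35\right) - 360 \left(8 \left(-35\right)\right)^{2} - 55 \cdot 8 \left(-35\right) \left(-360\right)\right) - 64 = - 360 \left(-110 + 2 \left(-280\right) - 360 \left(-280\right)^{2} - \left(-15400\right) \left(-360\right)\right) - 64 = - 360 \left(-110 - 560 - 28224000 - 5544000\right) - 64 = \left(-360\right) \left(-33768670\right) - 64 = 12156721200 - 64 = 12156721136$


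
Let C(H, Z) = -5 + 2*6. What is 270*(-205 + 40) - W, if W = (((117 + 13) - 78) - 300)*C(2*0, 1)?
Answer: -42814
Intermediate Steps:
C(H, Z) = 7 (C(H, Z) = -5 + 12 = 7)
W = -1736 (W = (((117 + 13) - 78) - 300)*7 = ((130 - 78) - 300)*7 = (52 - 300)*7 = -248*7 = -1736)
270*(-205 + 40) - W = 270*(-205 + 40) - 1*(-1736) = 270*(-165) + 1736 = -44550 + 1736 = -42814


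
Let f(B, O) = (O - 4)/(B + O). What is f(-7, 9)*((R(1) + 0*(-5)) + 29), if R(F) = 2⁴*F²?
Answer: 225/2 ≈ 112.50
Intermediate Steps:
f(B, O) = (-4 + O)/(B + O)
R(F) = 16*F²
f(-7, 9)*((R(1) + 0*(-5)) + 29) = ((-4 + 9)/(-7 + 9))*((16*1² + 0*(-5)) + 29) = (5/2)*((16*1 + 0) + 29) = ((½)*5)*((16 + 0) + 29) = 5*(16 + 29)/2 = (5/2)*45 = 225/2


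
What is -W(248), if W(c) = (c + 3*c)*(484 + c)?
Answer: -726144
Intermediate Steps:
W(c) = 4*c*(484 + c) (W(c) = (4*c)*(484 + c) = 4*c*(484 + c))
-W(248) = -4*248*(484 + 248) = -4*248*732 = -1*726144 = -726144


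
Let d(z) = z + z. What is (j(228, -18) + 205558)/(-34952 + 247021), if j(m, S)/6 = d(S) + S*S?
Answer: 207286/212069 ≈ 0.97745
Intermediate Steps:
d(z) = 2*z
j(m, S) = 6*S**2 + 12*S (j(m, S) = 6*(2*S + S*S) = 6*(2*S + S**2) = 6*(S**2 + 2*S) = 6*S**2 + 12*S)
(j(228, -18) + 205558)/(-34952 + 247021) = (6*(-18)*(2 - 18) + 205558)/(-34952 + 247021) = (6*(-18)*(-16) + 205558)/212069 = (1728 + 205558)*(1/212069) = 207286*(1/212069) = 207286/212069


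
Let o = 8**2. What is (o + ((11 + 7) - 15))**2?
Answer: 4489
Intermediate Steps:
o = 64
(o + ((11 + 7) - 15))**2 = (64 + ((11 + 7) - 15))**2 = (64 + (18 - 15))**2 = (64 + 3)**2 = 67**2 = 4489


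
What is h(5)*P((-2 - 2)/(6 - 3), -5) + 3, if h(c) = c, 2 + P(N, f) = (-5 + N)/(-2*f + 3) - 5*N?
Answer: 932/39 ≈ 23.897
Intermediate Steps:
P(N, f) = -2 - 5*N + (-5 + N)/(3 - 2*f) (P(N, f) = -2 + ((-5 + N)/(-2*f + 3) - 5*N) = -2 + ((-5 + N)/(3 - 2*f) - 5*N) = -2 + (-5*N + (-5 + N)/(3 - 2*f)) = -2 - 5*N + (-5 + N)/(3 - 2*f))
h(5)*P((-2 - 2)/(6 - 3), -5) + 3 = 5*((11 - 4*(-5) + 14*((-2 - 2)/(6 - 3)) - 10*(-2 - 2)/(6 - 3)*(-5))/(-3 + 2*(-5))) + 3 = 5*((11 + 20 + 14*(-4/3) - 10*(-4/3)*(-5))/(-3 - 10)) + 3 = 5*((11 + 20 + 14*(-4*⅓) - 10*(-4*⅓)*(-5))/(-13)) + 3 = 5*(-(11 + 20 + 14*(-4/3) - 10*(-4/3)*(-5))/13) + 3 = 5*(-(11 + 20 - 56/3 - 200/3)/13) + 3 = 5*(-1/13*(-163/3)) + 3 = 5*(163/39) + 3 = 815/39 + 3 = 932/39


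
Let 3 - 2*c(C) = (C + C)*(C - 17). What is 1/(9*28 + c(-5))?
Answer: 2/287 ≈ 0.0069686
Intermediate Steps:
c(C) = 3/2 - C*(-17 + C) (c(C) = 3/2 - (C + C)*(C - 17)/2 = 3/2 - 2*C*(-17 + C)/2 = 3/2 - C*(-17 + C))
1/(9*28 + c(-5)) = 1/(9*28 + (3/2 - 1*(-5)² + 17*(-5))) = 1/(252 + (3/2 - 1*25 - 85)) = 1/(252 + (3/2 - 25 - 85)) = 1/(252 - 217/2) = 1/(287/2) = 2/287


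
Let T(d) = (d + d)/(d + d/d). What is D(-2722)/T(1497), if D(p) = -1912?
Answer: -1432088/1497 ≈ -956.64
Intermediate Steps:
T(d) = 2*d/(1 + d) (T(d) = (2*d)/(d + 1) = (2*d)/(1 + d) = 2*d/(1 + d))
D(-2722)/T(1497) = -1912/(2*1497/(1 + 1497)) = -1912/(2*1497/1498) = -1912/(2*1497*(1/1498)) = -1912/1497/749 = -1912*749/1497 = -1432088/1497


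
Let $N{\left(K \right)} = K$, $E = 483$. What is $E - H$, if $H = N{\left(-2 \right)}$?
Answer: $485$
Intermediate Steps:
$H = -2$
$E - H = 483 - -2 = 483 + 2 = 485$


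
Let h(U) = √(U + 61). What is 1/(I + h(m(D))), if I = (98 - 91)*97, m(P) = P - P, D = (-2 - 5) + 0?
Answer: 679/460980 - √61/460980 ≈ 0.0014560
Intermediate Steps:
D = -7 (D = -7 + 0 = -7)
m(P) = 0
h(U) = √(61 + U)
I = 679 (I = 7*97 = 679)
1/(I + h(m(D))) = 1/(679 + √(61 + 0)) = 1/(679 + √61)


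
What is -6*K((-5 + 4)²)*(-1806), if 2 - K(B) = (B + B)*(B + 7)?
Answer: -151704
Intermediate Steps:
K(B) = 2 - 2*B*(7 + B) (K(B) = 2 - (B + B)*(B + 7) = 2 - 2*B*(7 + B))
-6*K((-5 + 4)²)*(-1806) = -6*(2 - 14*(-5 + 4)² - 2*(-5 + 4)⁴)*(-1806) = -6*(2 - 14*(-1)² - 2*((-1)²)²)*(-1806) = -6*(2 - 14*1 - 2*1²)*(-1806) = -6*(2 - 14 - 2*1)*(-1806) = -6*(2 - 14 - 2)*(-1806) = -6*(-14)*(-1806) = 84*(-1806) = -151704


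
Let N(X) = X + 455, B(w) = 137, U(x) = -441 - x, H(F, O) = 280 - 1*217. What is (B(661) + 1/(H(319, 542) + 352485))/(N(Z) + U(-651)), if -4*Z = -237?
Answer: 48299077/255332889 ≈ 0.18916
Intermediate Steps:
Z = 237/4 (Z = -1/4*(-237) = 237/4 ≈ 59.250)
H(F, O) = 63 (H(F, O) = 280 - 217 = 63)
N(X) = 455 + X
(B(661) + 1/(H(319, 542) + 352485))/(N(Z) + U(-651)) = (137 + 1/(63 + 352485))/((455 + 237/4) + (-441 - 1*(-651))) = (137 + 1/352548)/(2057/4 + (-441 + 651)) = (137 + 1/352548)/(2057/4 + 210) = 48299077/(352548*(2897/4)) = (48299077/352548)*(4/2897) = 48299077/255332889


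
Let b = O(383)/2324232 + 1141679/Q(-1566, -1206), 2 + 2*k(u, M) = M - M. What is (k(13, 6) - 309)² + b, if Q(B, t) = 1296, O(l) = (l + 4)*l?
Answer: 4057313721377/41836176 ≈ 96981.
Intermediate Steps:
O(l) = l*(4 + l) (O(l) = (4 + l)*l = l*(4 + l))
k(u, M) = -1 (k(u, M) = -1 + (M - M)/2 = -1 + (½)*0 = -1 + 0 = -1)
b = 36857207777/41836176 (b = (383*(4 + 383))/2324232 + 1141679/1296 = (383*387)*(1/2324232) + 1141679*(1/1296) = 148221*(1/2324232) + 1141679/1296 = 16469/258248 + 1141679/1296 = 36857207777/41836176 ≈ 880.99)
(k(13, 6) - 309)² + b = (-1 - 309)² + 36857207777/41836176 = (-310)² + 36857207777/41836176 = 96100 + 36857207777/41836176 = 4057313721377/41836176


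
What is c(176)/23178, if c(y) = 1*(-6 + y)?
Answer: 85/11589 ≈ 0.0073345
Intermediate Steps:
c(y) = -6 + y
c(176)/23178 = (-6 + 176)/23178 = 170*(1/23178) = 85/11589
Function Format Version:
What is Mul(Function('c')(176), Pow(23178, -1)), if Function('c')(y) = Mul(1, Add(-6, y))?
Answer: Rational(85, 11589) ≈ 0.0073345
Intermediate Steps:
Function('c')(y) = Add(-6, y)
Mul(Function('c')(176), Pow(23178, -1)) = Mul(Add(-6, 176), Pow(23178, -1)) = Mul(170, Rational(1, 23178)) = Rational(85, 11589)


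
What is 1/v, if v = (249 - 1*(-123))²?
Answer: 1/138384 ≈ 7.2263e-6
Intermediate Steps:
v = 138384 (v = (249 + 123)² = 372² = 138384)
1/v = 1/138384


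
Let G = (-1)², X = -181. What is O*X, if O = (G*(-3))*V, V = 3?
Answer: 1629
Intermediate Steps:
G = 1
O = -9 (O = (1*(-3))*3 = -3*3 = -9)
O*X = -9*(-181) = 1629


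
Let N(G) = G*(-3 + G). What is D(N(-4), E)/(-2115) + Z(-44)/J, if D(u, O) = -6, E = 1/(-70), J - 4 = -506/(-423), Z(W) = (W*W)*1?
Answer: 288674318/774795 ≈ 372.58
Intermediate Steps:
Z(W) = W**2 (Z(W) = W**2*1 = W**2)
J = 2198/423 (J = 4 - 506/(-423) = 4 - 506*(-1/423) = 4 + 506/423 = 2198/423 ≈ 5.1962)
E = -1/70 ≈ -0.014286
D(N(-4), E)/(-2115) + Z(-44)/J = -6/(-2115) + (-44)**2/(2198/423) = -6*(-1/2115) + 1936*(423/2198) = 2/705 + 409464/1099 = 288674318/774795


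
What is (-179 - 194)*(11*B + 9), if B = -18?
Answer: 70497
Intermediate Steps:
(-179 - 194)*(11*B + 9) = (-179 - 194)*(11*(-18) + 9) = -373*(-198 + 9) = -373*(-189) = 70497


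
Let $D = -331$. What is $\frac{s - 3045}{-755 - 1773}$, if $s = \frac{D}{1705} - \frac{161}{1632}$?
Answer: $\frac{8473709897}{7034311680} \approx 1.2046$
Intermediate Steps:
$s = - \frac{814697}{2782560}$ ($s = - \frac{331}{1705} - \frac{161}{1632} = - \frac{814697}{2782560} \approx -0.29279$)
$\frac{s - 3045}{-755 - 1773} = \frac{- \frac{814697}{2782560} - 3045}{-755 - 1773} = - \frac{8473709897}{2782560 \left(-2528\right)} = \left(- \frac{8473709897}{2782560}\right) \left(- \frac{1}{2528}\right) = \frac{8473709897}{7034311680}$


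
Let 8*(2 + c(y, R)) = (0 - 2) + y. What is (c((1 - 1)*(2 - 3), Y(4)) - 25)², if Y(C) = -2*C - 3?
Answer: 11881/16 ≈ 742.56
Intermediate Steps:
Y(C) = -3 - 2*C
c(y, R) = -9/4 + y/8 (c(y, R) = -2 + ((0 - 2) + y)/8 = -2 + (-2 + y)/8 = -2 + (-¼ + y/8) = -9/4 + y/8)
(c((1 - 1)*(2 - 3), Y(4)) - 25)² = ((-9/4 + ((1 - 1)*(2 - 3))/8) - 25)² = ((-9/4 + (0*(-1))/8) - 25)² = ((-9/4 + (⅛)*0) - 25)² = ((-9/4 + 0) - 25)² = (-9/4 - 25)² = (-109/4)² = 11881/16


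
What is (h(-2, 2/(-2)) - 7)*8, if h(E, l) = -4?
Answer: -88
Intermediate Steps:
(h(-2, 2/(-2)) - 7)*8 = (-4 - 7)*8 = -11*8 = -88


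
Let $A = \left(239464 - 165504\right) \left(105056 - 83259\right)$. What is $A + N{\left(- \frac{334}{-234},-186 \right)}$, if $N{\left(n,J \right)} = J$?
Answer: $1612105934$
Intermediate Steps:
$A = 1612106120$ ($A = 73960 \cdot 21797 = 1612106120$)
$A + N{\left(- \frac{334}{-234},-186 \right)} = 1612106120 - 186 = 1612105934$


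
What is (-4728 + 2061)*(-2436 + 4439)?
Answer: -5342001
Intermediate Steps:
(-4728 + 2061)*(-2436 + 4439) = -2667*2003 = -5342001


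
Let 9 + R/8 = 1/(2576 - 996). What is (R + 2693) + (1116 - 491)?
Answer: 1282172/395 ≈ 3246.0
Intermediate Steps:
R = -28438/395 (R = -72 + 8/(2576 - 996) = -72 + 8/1580 = -72 + 8*(1/1580) = -72 + 2/395 = -28438/395 ≈ -71.995)
(R + 2693) + (1116 - 491) = (-28438/395 + 2693) + (1116 - 491) = 1035297/395 + 625 = 1282172/395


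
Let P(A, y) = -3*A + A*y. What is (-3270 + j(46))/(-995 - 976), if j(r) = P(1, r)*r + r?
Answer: 1246/1971 ≈ 0.63217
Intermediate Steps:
j(r) = r + r*(-3 + r) (j(r) = (1*(-3 + r))*r + r = (-3 + r)*r + r = r*(-3 + r) + r = r + r*(-3 + r))
(-3270 + j(46))/(-995 - 976) = (-3270 + 46*(-2 + 46))/(-995 - 976) = (-3270 + 46*44)/(-1971) = (-3270 + 2024)*(-1/1971) = -1246*(-1/1971) = 1246/1971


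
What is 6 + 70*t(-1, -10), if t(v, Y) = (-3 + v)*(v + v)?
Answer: 566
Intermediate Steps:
t(v, Y) = 2*v*(-3 + v) (t(v, Y) = (-3 + v)*(2*v) = 2*v*(-3 + v))
6 + 70*t(-1, -10) = 6 + 70*(2*(-1)*(-3 - 1)) = 6 + 70*(2*(-1)*(-4)) = 6 + 70*8 = 6 + 560 = 566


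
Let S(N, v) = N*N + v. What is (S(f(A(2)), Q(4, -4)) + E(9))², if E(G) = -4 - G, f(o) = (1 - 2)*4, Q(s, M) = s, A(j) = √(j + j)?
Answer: 49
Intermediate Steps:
A(j) = √2*√j (A(j) = √(2*j) = √2*√j)
f(o) = -4 (f(o) = -1*4 = -4)
S(N, v) = v + N² (S(N, v) = N² + v = v + N²)
(S(f(A(2)), Q(4, -4)) + E(9))² = ((4 + (-4)²) + (-4 - 1*9))² = ((4 + 16) + (-4 - 9))² = (20 - 13)² = 7² = 49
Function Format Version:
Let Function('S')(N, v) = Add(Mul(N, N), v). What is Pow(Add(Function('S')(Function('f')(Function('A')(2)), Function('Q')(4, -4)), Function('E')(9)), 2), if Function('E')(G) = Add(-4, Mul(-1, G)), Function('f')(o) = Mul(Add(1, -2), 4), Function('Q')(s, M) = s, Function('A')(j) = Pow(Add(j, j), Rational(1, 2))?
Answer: 49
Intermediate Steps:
Function('A')(j) = Mul(Pow(2, Rational(1, 2)), Pow(j, Rational(1, 2))) (Function('A')(j) = Pow(Mul(2, j), Rational(1, 2)) = Mul(Pow(2, Rational(1, 2)), Pow(j, Rational(1, 2))))
Function('f')(o) = -4 (Function('f')(o) = Mul(-1, 4) = -4)
Function('S')(N, v) = Add(v, Pow(N, 2)) (Function('S')(N, v) = Add(Pow(N, 2), v) = Add(v, Pow(N, 2)))
Pow(Add(Function('S')(Function('f')(Function('A')(2)), Function('Q')(4, -4)), Function('E')(9)), 2) = Pow(Add(Add(4, Pow(-4, 2)), Add(-4, Mul(-1, 9))), 2) = Pow(Add(Add(4, 16), Add(-4, -9)), 2) = Pow(Add(20, -13), 2) = Pow(7, 2) = 49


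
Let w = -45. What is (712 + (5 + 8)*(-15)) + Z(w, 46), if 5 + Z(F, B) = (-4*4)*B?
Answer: -224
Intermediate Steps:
Z(F, B) = -5 - 16*B (Z(F, B) = -5 + (-4*4)*B = -5 - 16*B)
(712 + (5 + 8)*(-15)) + Z(w, 46) = (712 + (5 + 8)*(-15)) + (-5 - 16*46) = (712 + 13*(-15)) + (-5 - 736) = (712 - 195) - 741 = 517 - 741 = -224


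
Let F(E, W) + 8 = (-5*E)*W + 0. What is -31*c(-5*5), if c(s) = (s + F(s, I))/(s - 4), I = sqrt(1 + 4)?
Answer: -1023/29 + 3875*sqrt(5)/29 ≈ 263.51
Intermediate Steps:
I = sqrt(5) ≈ 2.2361
F(E, W) = -8 - 5*E*W (F(E, W) = -8 + ((-5*E)*W + 0) = -8 + (-5*E*W + 0) = -8 - 5*E*W)
c(s) = (-8 + s - 5*s*sqrt(5))/(-4 + s) (c(s) = (s + (-8 - 5*s*sqrt(5)))/(s - 4) = (-8 + s - 5*s*sqrt(5))/(-4 + s))
-31*c(-5*5) = -31*(-8 - 5*5 - 5*(-5*5)*sqrt(5))/(-4 - 5*5) = -31*(-8 - 25 - 5*(-25)*sqrt(5))/(-4 - 25) = -31*(-8 - 25 + 125*sqrt(5))/(-29) = -(-31)*(-33 + 125*sqrt(5))/29 = -31*(33/29 - 125*sqrt(5)/29) = -1023/29 + 3875*sqrt(5)/29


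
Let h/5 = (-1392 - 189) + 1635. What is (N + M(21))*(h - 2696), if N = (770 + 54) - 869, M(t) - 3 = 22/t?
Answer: 2086360/21 ≈ 99351.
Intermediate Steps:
M(t) = 3 + 22/t
N = -45 (N = 824 - 869 = -45)
h = 270 (h = 5*((-1392 - 189) + 1635) = 5*(-1581 + 1635) = 5*54 = 270)
(N + M(21))*(h - 2696) = (-45 + (3 + 22/21))*(270 - 2696) = (-45 + (3 + 22*(1/21)))*(-2426) = (-45 + (3 + 22/21))*(-2426) = (-45 + 85/21)*(-2426) = -860/21*(-2426) = 2086360/21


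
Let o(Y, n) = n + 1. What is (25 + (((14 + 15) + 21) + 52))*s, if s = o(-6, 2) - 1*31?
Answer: -3556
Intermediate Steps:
o(Y, n) = 1 + n
s = -28 (s = (1 + 2) - 1*31 = 3 - 31 = -28)
(25 + (((14 + 15) + 21) + 52))*s = (25 + (((14 + 15) + 21) + 52))*(-28) = (25 + ((29 + 21) + 52))*(-28) = (25 + (50 + 52))*(-28) = (25 + 102)*(-28) = 127*(-28) = -3556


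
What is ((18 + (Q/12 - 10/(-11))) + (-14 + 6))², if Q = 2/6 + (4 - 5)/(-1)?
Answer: 1190281/9801 ≈ 121.44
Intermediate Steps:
Q = 4/3 (Q = 2*(⅙) - 1*(-1) = ⅓ + 1 = 4/3 ≈ 1.3333)
((18 + (Q/12 - 10/(-11))) + (-14 + 6))² = ((18 + ((4/3)/12 - 10/(-11))) + (-14 + 6))² = ((18 + ((4/3)*(1/12) - 10*(-1/11))) - 8)² = ((18 + (⅑ + 10/11)) - 8)² = ((18 + 101/99) - 8)² = (1883/99 - 8)² = (1091/99)² = 1190281/9801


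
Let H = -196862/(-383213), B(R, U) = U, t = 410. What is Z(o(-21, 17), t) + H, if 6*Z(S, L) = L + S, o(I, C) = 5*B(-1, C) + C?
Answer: 98693114/1149639 ≈ 85.847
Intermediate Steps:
o(I, C) = 6*C (o(I, C) = 5*C + C = 6*C)
H = 196862/383213 (H = -196862*(-1/383213) = 196862/383213 ≈ 0.51371)
Z(S, L) = L/6 + S/6 (Z(S, L) = (L + S)/6 = L/6 + S/6)
Z(o(-21, 17), t) + H = ((⅙)*410 + (6*17)/6) + 196862/383213 = (205/3 + (⅙)*102) + 196862/383213 = (205/3 + 17) + 196862/383213 = 256/3 + 196862/383213 = 98693114/1149639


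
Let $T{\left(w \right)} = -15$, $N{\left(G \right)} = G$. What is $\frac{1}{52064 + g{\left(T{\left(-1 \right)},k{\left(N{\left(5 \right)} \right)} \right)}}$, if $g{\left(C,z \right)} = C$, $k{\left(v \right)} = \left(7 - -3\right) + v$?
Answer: $\frac{1}{52049} \approx 1.9213 \cdot 10^{-5}$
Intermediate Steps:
$k{\left(v \right)} = 10 + v$ ($k{\left(v \right)} = \left(7 + 3\right) + v = 10 + v$)
$\frac{1}{52064 + g{\left(T{\left(-1 \right)},k{\left(N{\left(5 \right)} \right)} \right)}} = \frac{1}{52064 - 15} = \frac{1}{52049}$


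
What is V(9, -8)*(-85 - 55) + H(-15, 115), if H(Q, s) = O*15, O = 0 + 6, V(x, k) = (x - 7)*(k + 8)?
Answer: 90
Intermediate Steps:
V(x, k) = (-7 + x)*(8 + k)
O = 6
H(Q, s) = 90 (H(Q, s) = 6*15 = 90)
V(9, -8)*(-85 - 55) + H(-15, 115) = (-56 - 7*(-8) + 8*9 - 8*9)*(-85 - 55) + 90 = (-56 + 56 + 72 - 72)*(-140) + 90 = 0*(-140) + 90 = 0 + 90 = 90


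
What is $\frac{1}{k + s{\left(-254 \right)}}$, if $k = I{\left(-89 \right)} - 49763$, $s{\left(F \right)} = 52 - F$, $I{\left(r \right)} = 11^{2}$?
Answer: $- \frac{1}{49336} \approx -2.0269 \cdot 10^{-5}$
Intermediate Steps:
$I{\left(r \right)} = 121$
$k = -49642$ ($k = 121 - 49763 = -49642$)
$\frac{1}{k + s{\left(-254 \right)}} = \frac{1}{-49642 + \left(52 - -254\right)} = \frac{1}{-49642 + \left(52 + 254\right)} = \frac{1}{-49642 + 306} = \frac{1}{-49336} = - \frac{1}{49336}$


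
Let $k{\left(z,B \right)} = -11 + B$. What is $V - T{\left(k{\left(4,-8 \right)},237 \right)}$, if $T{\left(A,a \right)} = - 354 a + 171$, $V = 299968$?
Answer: $383695$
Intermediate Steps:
$T{\left(A,a \right)} = 171 - 354 a$
$V - T{\left(k{\left(4,-8 \right)},237 \right)} = 299968 - \left(171 - 83898\right) = 299968 - -83727 = 299968 + 83727 = 383695$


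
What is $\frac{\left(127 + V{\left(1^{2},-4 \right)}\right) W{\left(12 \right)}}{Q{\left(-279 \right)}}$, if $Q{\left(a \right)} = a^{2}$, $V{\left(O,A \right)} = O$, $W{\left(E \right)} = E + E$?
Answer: $\frac{1024}{25947} \approx 0.039465$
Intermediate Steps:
$W{\left(E \right)} = 2 E$
$\frac{\left(127 + V{\left(1^{2},-4 \right)}\right) W{\left(12 \right)}}{Q{\left(-279 \right)}} = \frac{\left(127 + 1^{2}\right) 2 \cdot 12}{\left(-279\right)^{2}} = \frac{\left(127 + 1\right) 24}{77841} = 128 \cdot 24 \cdot \frac{1}{77841} = 3072 \cdot \frac{1}{77841} = \frac{1024}{25947}$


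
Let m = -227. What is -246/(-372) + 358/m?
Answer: -12889/14074 ≈ -0.91580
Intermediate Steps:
-246/(-372) + 358/m = -246/(-372) + 358/(-227) = -246*(-1/372) + 358*(-1/227) = 41/62 - 358/227 = -12889/14074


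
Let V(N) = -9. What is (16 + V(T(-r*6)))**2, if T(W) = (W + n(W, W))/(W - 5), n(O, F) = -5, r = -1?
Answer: 49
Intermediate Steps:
T(W) = 1 (T(W) = (W - 5)/(W - 5) = (-5 + W)/(-5 + W) = 1)
(16 + V(T(-r*6)))**2 = (16 - 9)**2 = 7**2 = 49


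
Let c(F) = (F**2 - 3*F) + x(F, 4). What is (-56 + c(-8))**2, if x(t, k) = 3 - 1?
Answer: 1156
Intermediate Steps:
x(t, k) = 2
c(F) = 2 + F**2 - 3*F (c(F) = (F**2 - 3*F) + 2 = 2 + F**2 - 3*F)
(-56 + c(-8))**2 = (-56 + (2 + (-8)**2 - 3*(-8)))**2 = (-56 + (2 + 64 + 24))**2 = (-56 + 90)**2 = 34**2 = 1156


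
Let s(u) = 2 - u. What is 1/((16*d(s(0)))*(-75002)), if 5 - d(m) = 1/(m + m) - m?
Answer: -1/8100216 ≈ -1.2345e-7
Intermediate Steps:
d(m) = 5 + m - 1/(2*m) (d(m) = 5 - (1/(m + m) - m) = 5 - (1/(2*m) - m) = 5 + (m - 1/(2*m)) = 5 + m - 1/(2*m))
1/((16*d(s(0)))*(-75002)) = 1/((16*(5 + (2 - 1*0) - 1/(2*(2 - 1*0))))*(-75002)) = -1/75002/(16*(5 + (2 + 0) - 1/(2*(2 + 0)))) = -1/75002/(16*(5 + 2 - ½/2)) = -1/75002/(16*(5 + 2 - ½*½)) = -1/75002/(16*(5 + 2 - ¼)) = -1/75002/(16*(27/4)) = -1/75002/108 = (1/108)*(-1/75002) = -1/8100216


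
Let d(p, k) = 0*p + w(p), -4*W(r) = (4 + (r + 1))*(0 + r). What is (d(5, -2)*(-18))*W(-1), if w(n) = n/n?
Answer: -18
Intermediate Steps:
W(r) = -r*(5 + r)/4 (W(r) = -(4 + (r + 1))*(0 + r)/4 = -(4 + (1 + r))*r/4 = -(5 + r)*r/4 = -r*(5 + r)/4)
w(n) = 1
d(p, k) = 1 (d(p, k) = 0*p + 1 = 0 + 1 = 1)
(d(5, -2)*(-18))*W(-1) = (1*(-18))*(-¼*(-1)*(5 - 1)) = -(-9)*(-1)*4/2 = -18*1 = -18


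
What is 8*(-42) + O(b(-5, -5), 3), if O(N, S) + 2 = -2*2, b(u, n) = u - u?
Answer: -342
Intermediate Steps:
b(u, n) = 0
O(N, S) = -6 (O(N, S) = -2 - 2*2 = -2 - 4 = -6)
8*(-42) + O(b(-5, -5), 3) = 8*(-42) - 6 = -336 - 6 = -342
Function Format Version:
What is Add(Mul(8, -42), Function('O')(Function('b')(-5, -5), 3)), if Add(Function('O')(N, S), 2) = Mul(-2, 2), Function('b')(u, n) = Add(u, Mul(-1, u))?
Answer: -342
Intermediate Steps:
Function('b')(u, n) = 0
Function('O')(N, S) = -6 (Function('O')(N, S) = Add(-2, Mul(-2, 2)) = Add(-2, -4) = -6)
Add(Mul(8, -42), Function('O')(Function('b')(-5, -5), 3)) = Add(Mul(8, -42), -6) = Add(-336, -6) = -342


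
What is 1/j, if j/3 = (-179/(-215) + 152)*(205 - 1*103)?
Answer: 215/10054854 ≈ 2.1383e-5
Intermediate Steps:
j = 10054854/215 (j = 3*((-179/(-215) + 152)*(205 - 1*103)) = 3*((-179*(-1/215) + 152)*(205 - 103)) = 3*((179/215 + 152)*102) = 3*((32859/215)*102) = 3*(3351618/215) = 10054854/215 ≈ 46767.)
1/j = 1/(10054854/215) = 215/10054854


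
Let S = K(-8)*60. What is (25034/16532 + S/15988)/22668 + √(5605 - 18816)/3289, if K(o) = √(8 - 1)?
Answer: 12517/187373688 + 5*√7/30201332 + I*√13211/3289 ≈ 6.724e-5 + 0.034947*I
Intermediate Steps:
K(o) = √7
S = 60*√7 (S = √7*60 = 60*√7 ≈ 158.75)
(25034/16532 + S/15988)/22668 + √(5605 - 18816)/3289 = (25034/16532 + (60*√7)/15988)/22668 + √(5605 - 18816)/3289 = (25034*(1/16532) + (60*√7)*(1/15988))*(1/22668) + √(-13211)*(1/3289) = (12517/8266 + 15*√7/3997)*(1/22668) + (I*√13211)*(1/3289) = (12517/187373688 + 5*√7/30201332) + I*√13211/3289 = 12517/187373688 + 5*√7/30201332 + I*√13211/3289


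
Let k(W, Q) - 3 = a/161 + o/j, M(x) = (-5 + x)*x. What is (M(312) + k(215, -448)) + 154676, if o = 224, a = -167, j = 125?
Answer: 5040583064/20125 ≈ 2.5046e+5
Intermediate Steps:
M(x) = x*(-5 + x)
k(W, Q) = 75564/20125 (k(W, Q) = 3 + (-167/161 + 224/125) = 3 + 15189/20125 = 75564/20125)
(M(312) + k(215, -448)) + 154676 = (312*(-5 + 312) + 75564/20125) + 154676 = (312*307 + 75564/20125) + 154676 = (95784 + 75564/20125) + 154676 = 1927728564/20125 + 154676 = 5040583064/20125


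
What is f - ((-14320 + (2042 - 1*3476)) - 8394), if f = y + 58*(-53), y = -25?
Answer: 21049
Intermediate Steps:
f = -3099 (f = -25 + 58*(-53) = -25 - 3074 = -3099)
f - ((-14320 + (2042 - 1*3476)) - 8394) = -3099 - ((-14320 + (2042 - 1*3476)) - 8394) = -3099 - ((-14320 + (2042 - 3476)) - 8394) = -3099 - ((-14320 - 1434) - 8394) = -3099 - (-15754 - 8394) = -3099 - 1*(-24148) = -3099 + 24148 = 21049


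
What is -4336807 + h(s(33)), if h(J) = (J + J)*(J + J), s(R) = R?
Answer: -4332451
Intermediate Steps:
h(J) = 4*J**2 (h(J) = (2*J)*(2*J) = 4*J**2)
-4336807 + h(s(33)) = -4336807 + 4*33**2 = -4336807 + 4*1089 = -4336807 + 4356 = -4332451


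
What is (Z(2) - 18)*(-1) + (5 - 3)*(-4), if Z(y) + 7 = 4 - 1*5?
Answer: 18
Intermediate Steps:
Z(y) = -8 (Z(y) = -7 + (4 - 1*5) = -7 + (4 - 5) = -7 - 1 = -8)
(Z(2) - 18)*(-1) + (5 - 3)*(-4) = (-8 - 18)*(-1) + (5 - 3)*(-4) = -26*(-1) + 2*(-4) = 26 - 8 = 18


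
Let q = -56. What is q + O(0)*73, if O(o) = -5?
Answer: -421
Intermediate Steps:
q + O(0)*73 = -56 - 5*73 = -56 - 365 = -421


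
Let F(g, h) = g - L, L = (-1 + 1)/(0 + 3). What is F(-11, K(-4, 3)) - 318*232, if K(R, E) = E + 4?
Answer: -73787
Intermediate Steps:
K(R, E) = 4 + E
L = 0 (L = 0/3 = 0*(⅓) = 0)
F(g, h) = g (F(g, h) = g - 1*0 = g + 0 = g)
F(-11, K(-4, 3)) - 318*232 = -11 - 318*232 = -11 - 73776 = -73787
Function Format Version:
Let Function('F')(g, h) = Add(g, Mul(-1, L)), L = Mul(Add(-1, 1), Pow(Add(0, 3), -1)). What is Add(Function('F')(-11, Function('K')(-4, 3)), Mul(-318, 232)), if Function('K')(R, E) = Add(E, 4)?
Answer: -73787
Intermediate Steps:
Function('K')(R, E) = Add(4, E)
L = 0 (L = Mul(0, Pow(3, -1)) = Mul(0, Rational(1, 3)) = 0)
Function('F')(g, h) = g (Function('F')(g, h) = Add(g, Mul(-1, 0)) = Add(g, 0) = g)
Add(Function('F')(-11, Function('K')(-4, 3)), Mul(-318, 232)) = Add(-11, Mul(-318, 232)) = Add(-11, -73776) = -73787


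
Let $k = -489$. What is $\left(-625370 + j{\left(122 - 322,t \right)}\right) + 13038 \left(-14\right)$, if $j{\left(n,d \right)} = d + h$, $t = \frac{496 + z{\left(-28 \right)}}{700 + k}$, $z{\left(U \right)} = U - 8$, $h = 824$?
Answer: $- \frac{170292998}{211} \approx -8.0708 \cdot 10^{5}$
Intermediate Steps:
$z{\left(U \right)} = -8 + U$
$t = \frac{460}{211}$ ($t = \frac{496 - 36}{700 - 489} = \frac{496 - 36}{211} = 460 \cdot \frac{1}{211} = \frac{460}{211} \approx 2.1801$)
$j{\left(n,d \right)} = 824 + d$ ($j{\left(n,d \right)} = d + 824 = 824 + d$)
$\left(-625370 + j{\left(122 - 322,t \right)}\right) + 13038 \left(-14\right) = \left(-625370 + \left(824 + \frac{460}{211}\right)\right) + 13038 \left(-14\right) = \left(-625370 + \frac{174324}{211}\right) - 182532 = - \frac{131778746}{211} - 182532 = - \frac{170292998}{211}$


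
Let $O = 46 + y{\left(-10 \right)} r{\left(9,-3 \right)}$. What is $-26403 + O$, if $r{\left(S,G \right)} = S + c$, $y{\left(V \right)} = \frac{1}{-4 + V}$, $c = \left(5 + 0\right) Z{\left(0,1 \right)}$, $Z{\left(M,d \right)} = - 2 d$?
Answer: $- \frac{368997}{14} \approx -26357.0$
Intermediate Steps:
$c = -10$ ($c = \left(5 + 0\right) \left(\left(-2\right) 1\right) = 5 \left(-2\right) = -10$)
$r{\left(S,G \right)} = -10 + S$ ($r{\left(S,G \right)} = S - 10 = -10 + S$)
$O = \frac{645}{14}$ ($O = 46 + \frac{-10 + 9}{-4 - 10} = 46 + \frac{1}{-14} \left(-1\right) = 46 - - \frac{1}{14} = 46 + \frac{1}{14} = \frac{645}{14} \approx 46.071$)
$-26403 + O = -26403 + \frac{645}{14} = - \frac{368997}{14}$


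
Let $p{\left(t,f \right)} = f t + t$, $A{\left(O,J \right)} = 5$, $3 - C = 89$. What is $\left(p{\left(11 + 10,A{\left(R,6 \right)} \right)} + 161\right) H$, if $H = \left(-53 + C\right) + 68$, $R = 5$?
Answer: $-20377$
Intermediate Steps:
$C = -86$ ($C = 3 - 89 = -86$)
$p{\left(t,f \right)} = t + f t$
$H = -71$ ($H = \left(-53 - 86\right) + 68 = -139 + 68 = -71$)
$\left(p{\left(11 + 10,A{\left(R,6 \right)} \right)} + 161\right) H = \left(\left(11 + 10\right) \left(1 + 5\right) + 161\right) \left(-71\right) = \left(21 \cdot 6 + 161\right) \left(-71\right) = \left(126 + 161\right) \left(-71\right) = 287 \left(-71\right) = -20377$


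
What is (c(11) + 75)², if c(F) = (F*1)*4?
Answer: 14161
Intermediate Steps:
c(F) = 4*F (c(F) = F*4 = 4*F)
(c(11) + 75)² = (4*11 + 75)² = (44 + 75)² = 119² = 14161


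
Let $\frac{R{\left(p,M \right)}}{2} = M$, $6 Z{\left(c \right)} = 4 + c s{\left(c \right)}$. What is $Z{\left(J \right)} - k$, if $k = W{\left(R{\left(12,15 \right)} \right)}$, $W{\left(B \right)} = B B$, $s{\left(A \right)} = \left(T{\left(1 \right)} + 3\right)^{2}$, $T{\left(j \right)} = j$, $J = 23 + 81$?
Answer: $-622$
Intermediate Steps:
$J = 104$
$s{\left(A \right)} = 16$ ($s{\left(A \right)} = \left(1 + 3\right)^{2} = 4^{2} = 16$)
$Z{\left(c \right)} = \frac{2}{3} + \frac{8 c}{3}$ ($Z{\left(c \right)} = \frac{4 + c 16}{6} = \frac{4 + 16 c}{6} = \frac{2}{3} + \frac{8 c}{3}$)
$R{\left(p,M \right)} = 2 M$
$W{\left(B \right)} = B^{2}$
$k = 900$ ($k = \left(2 \cdot 15\right)^{2} = 30^{2} = 900$)
$Z{\left(J \right)} - k = \left(\frac{2}{3} + \frac{8}{3} \cdot 104\right) - 900 = \left(\frac{2}{3} + \frac{832}{3}\right) - 900 = 278 - 900 = -622$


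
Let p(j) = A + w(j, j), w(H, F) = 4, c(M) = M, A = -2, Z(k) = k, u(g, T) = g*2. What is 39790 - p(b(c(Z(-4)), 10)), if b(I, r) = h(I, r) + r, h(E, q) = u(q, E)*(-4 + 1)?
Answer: 39788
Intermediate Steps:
u(g, T) = 2*g
h(E, q) = -6*q (h(E, q) = (2*q)*(-4 + 1) = (2*q)*(-3) = -6*q)
b(I, r) = -5*r (b(I, r) = -6*r + r = -5*r)
p(j) = 2 (p(j) = -2 + 4 = 2)
39790 - p(b(c(Z(-4)), 10)) = 39790 - 1*2 = 39790 - 2 = 39788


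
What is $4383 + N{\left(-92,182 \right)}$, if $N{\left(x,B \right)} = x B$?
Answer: $-12361$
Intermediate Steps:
$N{\left(x,B \right)} = B x$
$4383 + N{\left(-92,182 \right)} = 4383 + 182 \left(-92\right) = 4383 - 16744 = -12361$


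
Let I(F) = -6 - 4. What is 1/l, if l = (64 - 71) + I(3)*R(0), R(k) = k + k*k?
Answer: -⅐ ≈ -0.14286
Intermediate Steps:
I(F) = -10
R(k) = k + k²
l = -7 (l = (64 - 71) - 0*(1 + 0) = -7 - 0 = -7 - 10*0 = -7 + 0 = -7)
1/l = 1/(-7) = -⅐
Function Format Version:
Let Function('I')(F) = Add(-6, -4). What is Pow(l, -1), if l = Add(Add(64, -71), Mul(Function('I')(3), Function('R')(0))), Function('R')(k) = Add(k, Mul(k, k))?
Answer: Rational(-1, 7) ≈ -0.14286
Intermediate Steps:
Function('I')(F) = -10
Function('R')(k) = Add(k, Pow(k, 2))
l = -7 (l = Add(Add(64, -71), Mul(-10, Mul(0, Add(1, 0)))) = Add(-7, Mul(-10, Mul(0, 1))) = Add(-7, Mul(-10, 0)) = Add(-7, 0) = -7)
Pow(l, -1) = Pow(-7, -1) = Rational(-1, 7)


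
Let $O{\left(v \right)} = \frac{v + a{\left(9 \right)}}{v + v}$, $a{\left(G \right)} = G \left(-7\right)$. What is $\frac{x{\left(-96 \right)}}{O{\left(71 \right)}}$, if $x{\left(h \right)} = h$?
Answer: $-1704$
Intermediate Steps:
$a{\left(G \right)} = - 7 G$
$O{\left(v \right)} = \frac{-63 + v}{2 v}$ ($O{\left(v \right)} = \frac{v - 63}{v + v} = \frac{v - 63}{2 v} = \left(-63 + v\right) \frac{1}{2 v} = \frac{-63 + v}{2 v}$)
$\frac{x{\left(-96 \right)}}{O{\left(71 \right)}} = - \frac{96}{\frac{1}{2} \cdot \frac{1}{71} \left(-63 + 71\right)} = - \frac{96}{\frac{1}{2} \cdot \frac{1}{71} \cdot 8} = - \frac{96}{\frac{4}{71}} = \left(-96\right) \frac{71}{4} = -1704$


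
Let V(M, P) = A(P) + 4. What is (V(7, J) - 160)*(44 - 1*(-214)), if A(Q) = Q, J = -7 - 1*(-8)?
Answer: -39990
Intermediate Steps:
J = 1 (J = -7 + 8 = 1)
V(M, P) = 4 + P (V(M, P) = P + 4 = 4 + P)
(V(7, J) - 160)*(44 - 1*(-214)) = ((4 + 1) - 160)*(44 - 1*(-214)) = (5 - 160)*(44 + 214) = -155*258 = -39990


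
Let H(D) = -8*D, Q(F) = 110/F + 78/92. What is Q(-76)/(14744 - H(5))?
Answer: -131/3230304 ≈ -4.0553e-5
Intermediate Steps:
Q(F) = 39/46 + 110/F (Q(F) = 110/F + 78*(1/92) = 110/F + 39/46 = 39/46 + 110/F)
Q(-76)/(14744 - H(5)) = (39/46 + 110/(-76))/(14744 - (-8)*5) = (39/46 + 110*(-1/76))/(14744 - 1*(-40)) = (39/46 - 55/38)/(14744 + 40) = -262/437/14784 = -262/437*1/14784 = -131/3230304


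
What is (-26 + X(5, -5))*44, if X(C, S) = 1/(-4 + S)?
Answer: -10340/9 ≈ -1148.9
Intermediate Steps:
(-26 + X(5, -5))*44 = (-26 + 1/(-4 - 5))*44 = (-26 + 1/(-9))*44 = (-26 - 1/9)*44 = -235/9*44 = -10340/9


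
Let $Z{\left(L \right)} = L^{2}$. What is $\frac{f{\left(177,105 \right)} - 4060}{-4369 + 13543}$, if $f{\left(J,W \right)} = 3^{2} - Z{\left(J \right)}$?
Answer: $- \frac{17690}{4587} \approx -3.8566$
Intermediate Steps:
$f{\left(J,W \right)} = 9 - J^{2}$ ($f{\left(J,W \right)} = 3^{2} - J^{2} = 9 - J^{2}$)
$\frac{f{\left(177,105 \right)} - 4060}{-4369 + 13543} = \frac{\left(9 - 177^{2}\right) - 4060}{-4369 + 13543} = \frac{\left(9 - 31329\right) - 4060}{9174} = \left(\left(9 - 31329\right) - 4060\right) \frac{1}{9174} = \left(-31320 - 4060\right) \frac{1}{9174} = \left(-35380\right) \frac{1}{9174} = - \frac{17690}{4587}$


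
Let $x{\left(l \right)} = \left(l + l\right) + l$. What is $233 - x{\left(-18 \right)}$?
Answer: $287$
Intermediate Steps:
$x{\left(l \right)} = 3 l$ ($x{\left(l \right)} = 2 l + l = 3 l$)
$233 - x{\left(-18 \right)} = 233 - 3 \left(-18\right) = 233 - -54 = 233 + 54 = 287$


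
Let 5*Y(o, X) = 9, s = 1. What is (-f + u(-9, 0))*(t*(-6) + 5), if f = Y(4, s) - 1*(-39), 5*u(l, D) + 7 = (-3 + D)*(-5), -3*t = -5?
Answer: 196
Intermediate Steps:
t = 5/3 (t = -⅓*(-5) = 5/3 ≈ 1.6667)
Y(o, X) = 9/5 (Y(o, X) = (⅕)*9 = 9/5)
u(l, D) = 8/5 - D (u(l, D) = -7/5 + ((-3 + D)*(-5))/5 = -7/5 + (15 - 5*D)/5 = -7/5 + (3 - D) = 8/5 - D)
f = 204/5 (f = 9/5 - 1*(-39) = 9/5 + 39 = 204/5 ≈ 40.800)
(-f + u(-9, 0))*(t*(-6) + 5) = (-1*204/5 + (8/5 - 1*0))*((5/3)*(-6) + 5) = (-204/5 + (8/5 + 0))*(-10 + 5) = (-204/5 + 8/5)*(-5) = -196/5*(-5) = 196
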